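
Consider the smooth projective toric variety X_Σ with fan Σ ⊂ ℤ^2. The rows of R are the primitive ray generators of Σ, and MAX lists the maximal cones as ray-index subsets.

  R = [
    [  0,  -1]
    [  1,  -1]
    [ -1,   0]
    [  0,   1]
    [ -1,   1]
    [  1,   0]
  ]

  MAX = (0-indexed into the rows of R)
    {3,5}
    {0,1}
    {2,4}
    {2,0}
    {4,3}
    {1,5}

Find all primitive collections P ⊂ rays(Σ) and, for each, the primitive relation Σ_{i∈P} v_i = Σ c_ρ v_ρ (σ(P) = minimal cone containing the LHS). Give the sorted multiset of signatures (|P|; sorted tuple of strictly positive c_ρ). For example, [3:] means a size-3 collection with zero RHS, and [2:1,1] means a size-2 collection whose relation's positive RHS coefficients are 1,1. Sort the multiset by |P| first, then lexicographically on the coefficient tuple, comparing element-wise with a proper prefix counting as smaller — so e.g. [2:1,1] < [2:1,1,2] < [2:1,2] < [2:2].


9 collections generate NE(X_Σ); each relation:

  P={0,3}:  v_{0} + v_{3} = 0  →  sig = [2:]
  P={1,4}:  v_{1} + v_{4} = 0  →  sig = [2:]
  P={2,5}:  v_{2} + v_{5} = 0  →  sig = [2:]
  P={0,4}:  v_{0} + v_{4} = v_{2}  →  sig = [2:1]
  P={0,5}:  v_{0} + v_{5} = v_{1}  →  sig = [2:1]
  P={1,2}:  v_{1} + v_{2} = v_{0}  →  sig = [2:1]
  P={1,3}:  v_{1} + v_{3} = v_{5}  →  sig = [2:1]
  P={2,3}:  v_{2} + v_{3} = v_{4}  →  sig = [2:1]
  P={4,5}:  v_{4} + v_{5} = v_{3}  →  sig = [2:1]

so the primitive-relation signature multiset is
    |P|=2: 9 collections, coeffs (), (), (), (1), (1), (1), (1), (1), (1)


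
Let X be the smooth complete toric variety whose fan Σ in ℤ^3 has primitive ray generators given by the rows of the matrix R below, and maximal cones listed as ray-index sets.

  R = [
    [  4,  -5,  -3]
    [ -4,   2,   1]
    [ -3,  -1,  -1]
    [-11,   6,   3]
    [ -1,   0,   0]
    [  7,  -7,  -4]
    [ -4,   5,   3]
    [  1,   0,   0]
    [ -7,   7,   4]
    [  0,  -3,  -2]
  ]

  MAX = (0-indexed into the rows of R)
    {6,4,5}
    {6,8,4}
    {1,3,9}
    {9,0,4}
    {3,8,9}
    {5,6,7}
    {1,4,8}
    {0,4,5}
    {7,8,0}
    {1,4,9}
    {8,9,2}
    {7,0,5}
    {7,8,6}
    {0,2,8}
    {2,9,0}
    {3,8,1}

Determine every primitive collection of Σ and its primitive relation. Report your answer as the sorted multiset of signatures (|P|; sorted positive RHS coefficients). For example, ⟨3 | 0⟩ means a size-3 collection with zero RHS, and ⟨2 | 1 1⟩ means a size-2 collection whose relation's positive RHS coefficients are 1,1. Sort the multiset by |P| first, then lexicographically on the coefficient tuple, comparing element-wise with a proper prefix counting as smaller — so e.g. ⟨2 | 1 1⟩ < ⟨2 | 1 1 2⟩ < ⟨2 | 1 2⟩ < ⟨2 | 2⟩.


Primitive collections (25):

  • {0,6}:  v_{0} + v_{6} = 0  ⇒ sig = ⟨2 | 0⟩
  • {4,7}:  v_{4} + v_{7} = 0  ⇒ sig = ⟨2 | 0⟩
  • {5,8}:  v_{5} + v_{8} = 0  ⇒ sig = ⟨2 | 0⟩
  • {0,1}:  v_{0} + v_{1} = v_{9}  ⇒ sig = ⟨2 | 1⟩
  • {6,9}:  v_{6} + v_{9} = v_{1}  ⇒ sig = ⟨2 | 1⟩
  • {1,5}:  v_{1} + v_{5} = v_{0} + v_{4}  ⇒ sig = ⟨2 | 1 1⟩
  • {1,6}:  v_{1} + v_{6} = v_{4} + v_{8}  ⇒ sig = ⟨2 | 1 1⟩
  • {1,7}:  v_{1} + v_{7} = v_{0} + v_{8}  ⇒ sig = ⟨2 | 1 1⟩
  • {2,4}:  v_{2} + v_{4} = v_{1} + v_{9}  ⇒ sig = ⟨2 | 1 1⟩
  • {2,5}:  v_{2} + v_{5} = v_{0} + v_{9}  ⇒ sig = ⟨2 | 1 1⟩
  • {2,6}:  v_{2} + v_{6} = v_{8} + v_{9}  ⇒ sig = ⟨2 | 1 1⟩
  • {3,5}:  v_{3} + v_{5} = v_{1} + v_{9}  ⇒ sig = ⟨2 | 1 1⟩
  • {3,7}:  v_{3} + v_{7} = v_{2} + v_{8}  ⇒ sig = ⟨2 | 1 1⟩
  • {0,3}:  v_{0} + v_{3} = v_{8} + 2·v_{9}  ⇒ sig = ⟨2 | 1 2⟩
  • {1,2}:  v_{1} + v_{2} = v_{8} + 2·v_{9}  ⇒ sig = ⟨2 | 1 2⟩
  • {3,6}:  v_{3} + v_{6} = 2·v_{1} + v_{8}  ⇒ sig = ⟨2 | 1 2⟩
  • {5,9}:  v_{5} + v_{9} = 2·v_{0} + v_{4}  ⇒ sig = ⟨2 | 1 2⟩
  • {7,9}:  v_{7} + v_{9} = 2·v_{0} + v_{8}  ⇒ sig = ⟨2 | 1 2⟩
  • {2,3}:  v_{2} + v_{3} = 2·v_{8} + 3·v_{9}  ⇒ sig = ⟨2 | 2 3⟩
  • {2,7}:  v_{2} + v_{7} = 3·v_{0} + 2·v_{8}  ⇒ sig = ⟨2 | 2 3⟩
  • {3,4}:  v_{3} + v_{4} = 3·v_{1}  ⇒ sig = ⟨2 | 3⟩
  • {0,4,8}:  v_{0} + v_{4} + v_{8} = v_{1}  ⇒ sig = ⟨3 | 1⟩
  • {0,8,9}:  v_{0} + v_{8} + v_{9} = v_{2}  ⇒ sig = ⟨3 | 1⟩
  • {1,8,9}:  v_{1} + v_{8} + v_{9} = v_{3}  ⇒ sig = ⟨3 | 1⟩
  • {4,8,9}:  v_{4} + v_{8} + v_{9} = 2·v_{1}  ⇒ sig = ⟨3 | 2⟩

Signatures (|P|; sorted positive RHS coefficients), sorted:
[⟨2 | 0⟩, ⟨2 | 0⟩, ⟨2 | 0⟩, ⟨2 | 1⟩, ⟨2 | 1⟩, ⟨2 | 1 1⟩, ⟨2 | 1 1⟩, ⟨2 | 1 1⟩, ⟨2 | 1 1⟩, ⟨2 | 1 1⟩, ⟨2 | 1 1⟩, ⟨2 | 1 1⟩, ⟨2 | 1 1⟩, ⟨2 | 1 2⟩, ⟨2 | 1 2⟩, ⟨2 | 1 2⟩, ⟨2 | 1 2⟩, ⟨2 | 1 2⟩, ⟨2 | 2 3⟩, ⟨2 | 2 3⟩, ⟨2 | 3⟩, ⟨3 | 1⟩, ⟨3 | 1⟩, ⟨3 | 1⟩, ⟨3 | 2⟩]


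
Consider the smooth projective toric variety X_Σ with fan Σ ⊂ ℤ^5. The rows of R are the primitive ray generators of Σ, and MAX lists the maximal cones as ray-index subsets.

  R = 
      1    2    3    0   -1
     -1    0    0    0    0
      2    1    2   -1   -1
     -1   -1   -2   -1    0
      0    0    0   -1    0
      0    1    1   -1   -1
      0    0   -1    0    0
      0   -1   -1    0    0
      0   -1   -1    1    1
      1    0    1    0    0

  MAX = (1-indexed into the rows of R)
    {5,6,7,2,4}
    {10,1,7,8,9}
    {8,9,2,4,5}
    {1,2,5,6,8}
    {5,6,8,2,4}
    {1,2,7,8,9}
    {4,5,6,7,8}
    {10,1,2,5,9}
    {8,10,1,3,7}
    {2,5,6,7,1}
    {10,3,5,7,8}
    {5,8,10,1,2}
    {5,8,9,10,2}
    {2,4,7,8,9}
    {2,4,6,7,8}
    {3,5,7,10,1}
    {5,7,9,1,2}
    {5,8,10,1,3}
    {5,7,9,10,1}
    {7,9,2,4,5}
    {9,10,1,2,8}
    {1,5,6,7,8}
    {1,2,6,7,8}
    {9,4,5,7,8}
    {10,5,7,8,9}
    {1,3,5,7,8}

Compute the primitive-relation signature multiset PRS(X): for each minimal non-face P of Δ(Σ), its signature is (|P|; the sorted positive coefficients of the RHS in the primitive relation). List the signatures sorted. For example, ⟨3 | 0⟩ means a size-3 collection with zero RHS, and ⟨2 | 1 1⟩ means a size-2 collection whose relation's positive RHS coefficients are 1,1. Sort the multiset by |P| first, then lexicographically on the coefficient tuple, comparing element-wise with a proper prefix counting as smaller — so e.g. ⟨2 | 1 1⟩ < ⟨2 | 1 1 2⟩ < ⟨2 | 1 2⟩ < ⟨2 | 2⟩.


Δ(Σ) — 10 vertices, 12 min non-faces:

  • {6,9}:  v_{6} + v_{9} = 0 — sig = ⟨2 | 0⟩
  • {1,4}:  v_{1} + v_{4} = v_{6} — sig = ⟨2 | 1⟩
  • {4,10}:  v_{4} + v_{10} = v_{5} + v_{8} — sig = ⟨2 | 1 1⟩
  • {2,3}:  v_{2} + v_{3} = v_{1} + v_{5} + v_{8} — sig = ⟨2 | 1 1 1⟩
  • {6,10}:  v_{6} + v_{10} = v_{1} + v_{5} + v_{8} — sig = ⟨2 | 1 1 1⟩
  • {3,4}:  v_{3} + v_{4} = v_{1} + 2·v_{5} + v_{7} + 2·v_{8} — sig = ⟨2 | 1 1 2 2⟩
  • {3,9}:  v_{3} + v_{9} = v_{7} + 2·v_{10} — sig = ⟨2 | 1 2⟩
  • {3,6}:  v_{3} + v_{6} = 2·v_{1} + 2·v_{5} + v_{7} + 2·v_{8} — sig = ⟨2 | 1 2 2 2⟩
  • {2,7,10}:  v_{2} + v_{7} + v_{10} = 0 — sig = ⟨3 | 0⟩
  • {1,5,8,9}:  v_{1} + v_{5} + v_{8} + v_{9} = v_{10} — sig = ⟨4 | 1⟩
  • {2,5,7,8}:  v_{2} + v_{5} + v_{7} + v_{8} = v_{4} — sig = ⟨4 | 1⟩
  • {1,5,7,8,10}:  v_{1} + v_{5} + v_{7} + v_{8} + v_{10} = v_{3} — sig = ⟨5 | 1⟩

Hence PRS(X_Σ) =
{ ⟨2 | 0⟩,  ⟨2 | 1⟩,  ⟨2 | 1 1⟩,  ⟨2 | 1 1 1⟩ ×2,  ⟨2 | 1 1 2 2⟩,  ⟨2 | 1 2⟩,  ⟨2 | 1 2 2 2⟩,  ⟨3 | 0⟩,  ⟨4 | 1⟩ ×2,  ⟨5 | 1⟩ }


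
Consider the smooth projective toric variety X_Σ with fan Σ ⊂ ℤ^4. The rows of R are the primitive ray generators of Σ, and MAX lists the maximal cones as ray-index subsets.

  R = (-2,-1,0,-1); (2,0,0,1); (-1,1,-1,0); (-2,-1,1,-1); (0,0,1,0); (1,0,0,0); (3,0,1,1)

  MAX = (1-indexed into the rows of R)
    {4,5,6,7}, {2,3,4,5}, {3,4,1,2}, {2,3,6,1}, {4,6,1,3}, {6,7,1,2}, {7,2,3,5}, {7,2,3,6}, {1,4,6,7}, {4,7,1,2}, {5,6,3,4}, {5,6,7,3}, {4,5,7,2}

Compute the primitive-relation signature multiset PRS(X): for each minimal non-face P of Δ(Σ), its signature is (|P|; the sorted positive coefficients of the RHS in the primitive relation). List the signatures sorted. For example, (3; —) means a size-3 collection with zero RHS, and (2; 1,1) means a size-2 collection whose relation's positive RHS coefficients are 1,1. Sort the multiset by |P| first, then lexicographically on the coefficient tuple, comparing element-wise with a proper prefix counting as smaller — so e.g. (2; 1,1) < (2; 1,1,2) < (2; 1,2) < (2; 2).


5 collections generate NE(X_Σ); each relation:

  {1,5}:  v_{1} + v_{5} = v_{4}  so sig = (2; 1)
  {1,3,7}:  v_{1} + v_{3} + v_{7} = 0  so sig = (3; —)
  {2,5,6}:  v_{2} + v_{5} + v_{6} = v_{7}  so sig = (3; 1)
  {3,4,7}:  v_{3} + v_{4} + v_{7} = v_{5}  so sig = (3; 1)
  {2,4,6}:  v_{2} + v_{4} + v_{6} = v_{1} + v_{7}  so sig = (3; 1,1)

so the primitive-relation signature multiset is
{ (2; 1),  (3; —),  (3; 1) ×2,  (3; 1,1) }


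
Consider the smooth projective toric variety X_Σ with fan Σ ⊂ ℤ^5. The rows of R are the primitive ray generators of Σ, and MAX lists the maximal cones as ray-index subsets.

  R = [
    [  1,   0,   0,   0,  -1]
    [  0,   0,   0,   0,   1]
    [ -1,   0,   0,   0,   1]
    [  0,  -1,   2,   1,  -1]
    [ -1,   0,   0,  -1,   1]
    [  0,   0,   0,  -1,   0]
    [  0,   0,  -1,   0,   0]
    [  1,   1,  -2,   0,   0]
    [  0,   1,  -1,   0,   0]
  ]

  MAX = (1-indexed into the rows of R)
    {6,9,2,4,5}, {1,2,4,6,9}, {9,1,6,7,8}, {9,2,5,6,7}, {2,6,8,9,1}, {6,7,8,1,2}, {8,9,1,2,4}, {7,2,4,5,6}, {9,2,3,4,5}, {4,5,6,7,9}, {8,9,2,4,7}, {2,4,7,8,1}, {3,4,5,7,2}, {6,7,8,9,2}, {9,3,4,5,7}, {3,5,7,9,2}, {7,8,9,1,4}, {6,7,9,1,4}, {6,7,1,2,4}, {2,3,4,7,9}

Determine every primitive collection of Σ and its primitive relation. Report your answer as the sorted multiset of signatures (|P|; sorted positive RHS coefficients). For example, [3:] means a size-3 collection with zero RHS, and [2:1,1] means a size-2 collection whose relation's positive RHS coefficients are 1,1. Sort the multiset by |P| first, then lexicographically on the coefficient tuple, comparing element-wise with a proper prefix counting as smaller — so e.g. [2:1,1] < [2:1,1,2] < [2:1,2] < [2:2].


The 9 primitive collections of Σ (r=9, n=5):

  P={1,3}:  v_{1} + v_{3} = 0  ⇒ sig = [2:]
  P={1,5}:  v_{1} + v_{5} = v_{6}  ⇒ sig = [2:1]
  P={3,6}:  v_{3} + v_{6} = v_{5}  ⇒ sig = [2:1]
  P={3,8}:  v_{3} + v_{8} = v_{2} + v_{7} + v_{9}  ⇒ sig = [2:1,1,1]
  P={5,8}:  v_{5} + v_{8} = v_{2} + v_{6} + v_{7} + v_{9}  ⇒ sig = [2:1,1,1,1]
  P={4,6,8}:  v_{4} + v_{6} + v_{8} = v_{1}  ⇒ sig = [3:1]
  P={1,2,7,9}:  v_{1} + v_{2} + v_{7} + v_{9} = v_{8}  ⇒ sig = [4:1]
  P={2,4,6,7,9}:  v_{2} + v_{4} + v_{6} + v_{7} + v_{9} = 0  ⇒ sig = [5:]
  P={2,4,5,7,9}:  v_{2} + v_{4} + v_{5} + v_{7} + v_{9} = v_{3}  ⇒ sig = [5:1]

Hence PRS(X_Σ) =
{ [2:],  [2:1] ×2,  [2:1,1,1],  [2:1,1,1,1],  [3:1],  [4:1],  [5:],  [5:1] }


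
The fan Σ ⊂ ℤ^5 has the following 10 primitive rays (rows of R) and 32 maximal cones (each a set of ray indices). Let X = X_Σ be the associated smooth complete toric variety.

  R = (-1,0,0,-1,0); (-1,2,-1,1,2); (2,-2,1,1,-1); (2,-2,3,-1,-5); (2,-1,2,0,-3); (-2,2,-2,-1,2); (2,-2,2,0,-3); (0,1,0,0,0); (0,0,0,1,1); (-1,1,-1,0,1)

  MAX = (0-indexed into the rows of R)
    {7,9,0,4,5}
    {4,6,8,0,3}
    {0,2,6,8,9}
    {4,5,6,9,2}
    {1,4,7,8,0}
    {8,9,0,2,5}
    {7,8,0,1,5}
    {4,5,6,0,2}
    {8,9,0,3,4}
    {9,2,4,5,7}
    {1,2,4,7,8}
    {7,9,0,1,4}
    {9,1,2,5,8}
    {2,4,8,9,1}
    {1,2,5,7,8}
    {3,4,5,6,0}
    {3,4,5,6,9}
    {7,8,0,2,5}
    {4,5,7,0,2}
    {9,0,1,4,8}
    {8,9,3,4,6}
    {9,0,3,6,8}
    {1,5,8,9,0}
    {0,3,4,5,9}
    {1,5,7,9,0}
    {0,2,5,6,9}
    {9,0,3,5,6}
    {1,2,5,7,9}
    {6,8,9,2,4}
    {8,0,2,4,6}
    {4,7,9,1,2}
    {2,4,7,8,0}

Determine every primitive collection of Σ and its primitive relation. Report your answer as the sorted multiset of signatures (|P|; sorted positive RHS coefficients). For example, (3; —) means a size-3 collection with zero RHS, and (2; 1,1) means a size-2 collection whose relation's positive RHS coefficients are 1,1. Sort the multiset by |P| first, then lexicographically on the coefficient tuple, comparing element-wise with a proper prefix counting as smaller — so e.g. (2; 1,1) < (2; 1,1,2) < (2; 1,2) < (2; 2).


Primitive collections (14):

  {6,7}:  v_{6} + v_{7} = v_{4} ; sig = (2; 1)
  {1,6}:  v_{1} + v_{6} = v_{4} + v_{8} + v_{9} ; sig = (2; 1,1,1)
  {3,7}:  v_{3} + v_{7} = v_{0} + 2·v_{4} + v_{9} ; sig = (2; 1,1,2)
  {1,3}:  v_{1} + v_{3} = v_{0} + 2·v_{4} + v_{8} + 2·v_{9} ; sig = (2; 1,1,2,2)
  {2,3}:  v_{2} + v_{3} = 2·v_{6} ; sig = (2; 2)
  {5,6,8}:  v_{5} + v_{6} + v_{8} = 0 ; sig = (3; —)
  {0,1,2}:  v_{0} + v_{1} + v_{2} = v_{8} ; sig = (3; 1)
  {4,5,8}:  v_{4} + v_{5} + v_{8} = v_{7} ; sig = (3; 1)
  {7,8,9}:  v_{7} + v_{8} + v_{9} = v_{1} ; sig = (3; 1)
  {3,5,8}:  v_{3} + v_{5} + v_{8} = v_{0} + v_{4} + v_{9} ; sig = (3; 1,1,1)
  {1,4,5}:  v_{1} + v_{4} + v_{5} = 2·v_{7} + v_{9} ; sig = (3; 1,2)
  {0,2,7,9}:  v_{0} + v_{2} + v_{7} + v_{9} = 0 ; sig = (4; —)
  {0,2,4,9}:  v_{0} + v_{2} + v_{4} + v_{9} = v_{6} ; sig = (4; 1)
  {0,4,6,9}:  v_{0} + v_{4} + v_{6} + v_{9} = v_{3} ; sig = (4; 1)

Signatures (|P|; sorted positive RHS coefficients), sorted:
[(2; 1), (2; 1,1,1), (2; 1,1,2), (2; 1,1,2,2), (2; 2), (3; —), (3; 1), (3; 1), (3; 1), (3; 1,1,1), (3; 1,2), (4; —), (4; 1), (4; 1)]


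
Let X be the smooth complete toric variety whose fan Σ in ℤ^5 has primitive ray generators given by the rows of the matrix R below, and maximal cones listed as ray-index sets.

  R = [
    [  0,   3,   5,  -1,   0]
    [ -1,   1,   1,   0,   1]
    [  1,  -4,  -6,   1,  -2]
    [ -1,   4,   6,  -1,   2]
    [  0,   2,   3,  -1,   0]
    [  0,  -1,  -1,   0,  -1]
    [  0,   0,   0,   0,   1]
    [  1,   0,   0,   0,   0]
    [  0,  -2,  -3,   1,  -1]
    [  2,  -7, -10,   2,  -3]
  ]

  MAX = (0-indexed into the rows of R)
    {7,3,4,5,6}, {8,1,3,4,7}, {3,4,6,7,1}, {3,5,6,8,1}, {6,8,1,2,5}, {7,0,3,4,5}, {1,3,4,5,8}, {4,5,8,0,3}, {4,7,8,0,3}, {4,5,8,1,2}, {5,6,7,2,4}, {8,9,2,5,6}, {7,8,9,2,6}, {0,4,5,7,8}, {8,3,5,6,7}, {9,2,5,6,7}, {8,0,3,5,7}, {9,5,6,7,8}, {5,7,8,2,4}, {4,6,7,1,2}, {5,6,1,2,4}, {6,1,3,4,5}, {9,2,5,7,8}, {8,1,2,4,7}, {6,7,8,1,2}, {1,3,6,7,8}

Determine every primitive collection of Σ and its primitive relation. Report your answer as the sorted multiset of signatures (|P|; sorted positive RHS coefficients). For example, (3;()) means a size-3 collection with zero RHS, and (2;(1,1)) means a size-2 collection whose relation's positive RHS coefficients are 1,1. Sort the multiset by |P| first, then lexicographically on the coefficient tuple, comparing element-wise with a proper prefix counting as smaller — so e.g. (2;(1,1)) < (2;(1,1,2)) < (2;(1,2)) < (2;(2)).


Minimal non-faces — 12 found among 10 rays, 26 max cones:

  {2,3}:  v_{2} + v_{3} = 0  so sig = (2;())
  {0,1}:  v_{0} + v_{1} = v_{3} + v_{4} + v_{8}  so sig = (2;(1,1,1))
  {0,6}:  v_{0} + v_{6} = v_{3} + v_{5} + v_{7}  so sig = (2;(1,1,1))
  {1,9}:  v_{1} + v_{9} = v_{2} + v_{6} + v_{8}  so sig = (2;(1,1,1))
  {4,9}:  v_{4} + v_{9} = v_{2} + v_{5} + v_{7}  so sig = (2;(1,1,1))
  {0,2}:  v_{0} + v_{2} = v_{4} + v_{5} + v_{7} + v_{8}  so sig = (2;(1,1,1,1))
  {3,9}:  v_{3} + v_{9} = v_{5} + v_{6} + v_{7} + v_{8}  so sig = (2;(1,1,1,1))
  {0,9}:  v_{0} + v_{9} = 2·v_{5} + 2·v_{7} + v_{8}  so sig = (2;(1,2,2))
  {1,5,7}:  v_{1} + v_{5} + v_{7} = 0  so sig = (3;())
  {4,6,8}:  v_{4} + v_{6} + v_{8} = 0  so sig = (3;())
  {2,5,6,7,8}:  v_{2} + v_{5} + v_{6} + v_{7} + v_{8} = v_{9}  so sig = (5;(1))
  {3,4,5,7,8}:  v_{3} + v_{4} + v_{5} + v_{7} + v_{8} = v_{0}  so sig = (5;(1))

so the primitive-relation signature multiset is
    (2;())
    (2;(1,1,1))
    (2;(1,1,1))
    (2;(1,1,1))
    (2;(1,1,1))
    (2;(1,1,1,1))
    (2;(1,1,1,1))
    (2;(1,2,2))
    (3;())
    (3;())
    (5;(1))
    (5;(1))


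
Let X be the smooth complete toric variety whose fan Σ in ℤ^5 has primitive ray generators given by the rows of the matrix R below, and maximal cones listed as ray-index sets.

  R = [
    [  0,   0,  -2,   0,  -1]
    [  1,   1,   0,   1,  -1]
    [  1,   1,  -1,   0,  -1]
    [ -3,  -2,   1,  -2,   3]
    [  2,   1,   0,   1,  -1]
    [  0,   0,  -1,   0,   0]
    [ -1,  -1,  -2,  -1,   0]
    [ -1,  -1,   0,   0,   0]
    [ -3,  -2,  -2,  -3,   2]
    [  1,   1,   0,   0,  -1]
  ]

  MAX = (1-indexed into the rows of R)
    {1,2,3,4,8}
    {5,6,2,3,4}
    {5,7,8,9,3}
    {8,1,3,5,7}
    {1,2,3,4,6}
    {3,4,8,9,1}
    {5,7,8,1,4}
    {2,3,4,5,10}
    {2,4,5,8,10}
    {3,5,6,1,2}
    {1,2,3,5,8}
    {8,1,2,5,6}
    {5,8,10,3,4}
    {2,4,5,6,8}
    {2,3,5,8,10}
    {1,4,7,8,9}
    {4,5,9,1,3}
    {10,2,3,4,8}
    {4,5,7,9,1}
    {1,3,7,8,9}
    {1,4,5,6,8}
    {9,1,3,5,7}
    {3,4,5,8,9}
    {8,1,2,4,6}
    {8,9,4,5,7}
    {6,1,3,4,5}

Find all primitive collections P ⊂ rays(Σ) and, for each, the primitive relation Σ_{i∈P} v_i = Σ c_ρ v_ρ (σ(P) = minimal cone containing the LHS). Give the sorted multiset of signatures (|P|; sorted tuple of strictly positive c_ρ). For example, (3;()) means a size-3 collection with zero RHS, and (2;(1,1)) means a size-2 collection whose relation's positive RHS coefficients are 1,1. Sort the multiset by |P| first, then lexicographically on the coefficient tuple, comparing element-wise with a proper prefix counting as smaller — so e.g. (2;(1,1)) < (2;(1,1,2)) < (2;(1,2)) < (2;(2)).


|primitive collections| = 14. Relations:

  • {2,7}:  v_{2} + v_{7} = v_{1} ; sig = (2;(1))
  • {6,10}:  v_{6} + v_{10} = v_{3} ; sig = (2;(1))
  • {2,9}:  v_{2} + v_{9} = v_{1} + v_{3} + v_{4} ; sig = (2;(1,1,1))
  • {6,7}:  v_{6} + v_{7} = 2·v_{1} + v_{4} + v_{5} ; sig = (2;(1,1,2))
  • {6,9}:  v_{6} + v_{9} = 2·v_{1} + v_{3} + 2·v_{4} + v_{5} ; sig = (2;(1,1,2,2))
  • {7,10}:  v_{7} + v_{10} = 3·v_{3} + v_{4} + v_{5} + 2·v_{8} ; sig = (2;(1,1,2,3))
  • {1,10}:  v_{1} + v_{10} = 2·v_{3} + v_{8} ; sig = (2;(1,2))
  • {9,10}:  v_{9} + v_{10} = 4·v_{3} + 2·v_{4} + v_{5} + 2·v_{8} ; sig = (2;(1,2,2,4))
  • {3,4,7}:  v_{3} + v_{4} + v_{7} = v_{9} ; sig = (3;(1))
  • {3,6,8}:  v_{3} + v_{6} + v_{8} = v_{1} ; sig = (3;(1))
  • {1,2,4,5}:  v_{1} + v_{2} + v_{4} + v_{5} = v_{6} ; sig = (4;(1))
  • {1,5,8,9}:  v_{1} + v_{5} + v_{8} + v_{9} = 2·v_{7} ; sig = (4;(2))
  • {2,3,4,5,8}:  v_{2} + v_{3} + v_{4} + v_{5} + v_{8} = 0 ; sig = (5;())
  • {1,3,4,5,8}:  v_{1} + v_{3} + v_{4} + v_{5} + v_{8} = v_{7} ; sig = (5;(1))

Sorted signature multiset PRS(X):
    (2;(1))
    (2;(1))
    (2;(1,1,1))
    (2;(1,1,2))
    (2;(1,1,2,2))
    (2;(1,1,2,3))
    (2;(1,2))
    (2;(1,2,2,4))
    (3;(1))
    (3;(1))
    (4;(1))
    (4;(2))
    (5;())
    (5;(1))


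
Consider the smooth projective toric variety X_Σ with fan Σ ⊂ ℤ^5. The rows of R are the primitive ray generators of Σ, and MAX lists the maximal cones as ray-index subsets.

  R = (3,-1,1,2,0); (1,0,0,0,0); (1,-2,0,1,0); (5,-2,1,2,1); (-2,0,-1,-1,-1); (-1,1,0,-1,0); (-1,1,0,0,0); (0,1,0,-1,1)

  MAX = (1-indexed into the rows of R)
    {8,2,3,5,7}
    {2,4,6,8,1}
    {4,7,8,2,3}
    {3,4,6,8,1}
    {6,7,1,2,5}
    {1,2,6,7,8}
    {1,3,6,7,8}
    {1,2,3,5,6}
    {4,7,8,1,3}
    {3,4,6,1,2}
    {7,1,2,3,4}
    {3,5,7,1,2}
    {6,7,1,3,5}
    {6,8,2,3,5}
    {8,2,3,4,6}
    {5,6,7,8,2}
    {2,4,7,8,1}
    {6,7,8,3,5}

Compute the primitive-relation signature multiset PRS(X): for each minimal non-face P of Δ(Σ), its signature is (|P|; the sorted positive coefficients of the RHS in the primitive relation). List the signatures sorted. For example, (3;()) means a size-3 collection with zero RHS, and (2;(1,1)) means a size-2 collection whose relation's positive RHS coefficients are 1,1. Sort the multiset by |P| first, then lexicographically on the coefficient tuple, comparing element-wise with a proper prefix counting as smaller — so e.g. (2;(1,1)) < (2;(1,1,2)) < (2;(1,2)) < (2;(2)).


Σ has 5 primitive collections:

  P={4,5}:  v_{4} + v_{5} = 2·v_{2} + v_{3} ; sig = (2;(1,2))
  P={1,5,8}:  v_{1} + v_{5} + v_{8} = v_{2} ; sig = (3;(1))
  P={4,6,7}:  v_{4} + v_{6} + v_{7} = v_{1} + v_{8} ; sig = (3;(1,1))
  P={2,3,6,7}:  v_{2} + v_{3} + v_{6} + v_{7} = 0 ; sig = (4;())
  P={1,2,3,8}:  v_{1} + v_{2} + v_{3} + v_{8} = v_{4} ; sig = (4;(1))

Hence PRS(X_Σ) =
    (2;(1,2))
    (3;(1))
    (3;(1,1))
    (4;())
    (4;(1))


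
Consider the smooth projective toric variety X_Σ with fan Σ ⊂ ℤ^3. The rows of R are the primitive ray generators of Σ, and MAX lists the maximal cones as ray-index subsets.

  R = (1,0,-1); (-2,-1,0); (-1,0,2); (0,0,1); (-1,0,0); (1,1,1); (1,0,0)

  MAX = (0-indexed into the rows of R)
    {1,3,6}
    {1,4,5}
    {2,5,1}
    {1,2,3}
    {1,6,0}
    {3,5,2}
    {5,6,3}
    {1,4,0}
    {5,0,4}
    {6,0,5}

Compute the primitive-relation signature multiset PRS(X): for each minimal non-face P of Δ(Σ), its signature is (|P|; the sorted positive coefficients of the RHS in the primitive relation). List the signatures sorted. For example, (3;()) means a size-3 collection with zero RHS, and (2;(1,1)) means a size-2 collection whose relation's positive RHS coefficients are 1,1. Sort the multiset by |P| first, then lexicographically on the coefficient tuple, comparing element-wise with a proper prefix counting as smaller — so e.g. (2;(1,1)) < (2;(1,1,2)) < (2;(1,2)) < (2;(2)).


9 minimal non-faces of Δ(Σ) (on 7 rays):

  • {4,6}:  v_{4} + v_{6} = 0 ; sig = (2;())
  • {0,2}:  v_{0} + v_{2} = v_{3} ; sig = (2;(1))
  • {0,3}:  v_{0} + v_{3} = v_{6} ; sig = (2;(1))
  • {3,4}:  v_{3} + v_{4} = v_{1} + v_{5} ; sig = (2;(1,1))
  • {2,6}:  v_{2} + v_{6} = 2·v_{3} ; sig = (2;(2))
  • {2,4}:  v_{2} + v_{4} = 2·v_{1} + 2·v_{5} ; sig = (2;(2,2))
  • {0,1,5}:  v_{0} + v_{1} + v_{5} = 0 ; sig = (3;())
  • {1,3,5}:  v_{1} + v_{3} + v_{5} = v_{2} ; sig = (3;(1))
  • {1,5,6}:  v_{1} + v_{5} + v_{6} = v_{3} ; sig = (3;(1))

Hence PRS(X_Σ) =
[(2;()), (2;(1)), (2;(1)), (2;(1,1)), (2;(2)), (2;(2,2)), (3;()), (3;(1)), (3;(1))]


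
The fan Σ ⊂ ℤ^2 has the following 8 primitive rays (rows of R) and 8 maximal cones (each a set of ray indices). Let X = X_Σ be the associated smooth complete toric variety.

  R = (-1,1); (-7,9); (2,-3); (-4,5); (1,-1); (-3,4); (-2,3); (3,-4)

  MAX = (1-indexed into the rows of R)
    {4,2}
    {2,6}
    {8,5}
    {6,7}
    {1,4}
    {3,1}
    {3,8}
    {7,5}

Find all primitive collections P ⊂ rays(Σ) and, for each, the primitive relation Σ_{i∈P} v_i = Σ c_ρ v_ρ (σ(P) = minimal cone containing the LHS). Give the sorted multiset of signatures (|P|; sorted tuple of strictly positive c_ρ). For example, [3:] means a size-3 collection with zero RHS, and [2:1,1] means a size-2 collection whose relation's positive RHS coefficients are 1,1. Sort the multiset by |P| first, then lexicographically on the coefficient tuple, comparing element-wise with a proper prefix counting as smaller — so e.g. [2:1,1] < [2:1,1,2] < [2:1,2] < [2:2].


Minimal non-faces — 20 found among 8 rays, 8 max cones:

  P={1,5}:  v_{1} + v_{5} = 0  ⟹  sig = [2:]
  P={3,7}:  v_{3} + v_{7} = 0  ⟹  sig = [2:]
  P={6,8}:  v_{6} + v_{8} = 0  ⟹  sig = [2:]
  P={1,6}:  v_{1} + v_{6} = v_{4}  ⟹  sig = [2:1]
  P={1,7}:  v_{1} + v_{7} = v_{6}  ⟹  sig = [2:1]
  P={1,8}:  v_{1} + v_{8} = v_{3}  ⟹  sig = [2:1]
  P={2,8}:  v_{2} + v_{8} = v_{4}  ⟹  sig = [2:1]
  P={3,5}:  v_{3} + v_{5} = v_{8}  ⟹  sig = [2:1]
  P={3,6}:  v_{3} + v_{6} = v_{1}  ⟹  sig = [2:1]
  P={4,5}:  v_{4} + v_{5} = v_{6}  ⟹  sig = [2:1]
  P={4,6}:  v_{4} + v_{6} = v_{2}  ⟹  sig = [2:1]
  P={4,8}:  v_{4} + v_{8} = v_{1}  ⟹  sig = [2:1]
  P={5,6}:  v_{5} + v_{6} = v_{7}  ⟹  sig = [2:1]
  P={7,8}:  v_{7} + v_{8} = v_{5}  ⟹  sig = [2:1]
  P={2,3}:  v_{2} + v_{3} = v_{1} + v_{4}  ⟹  sig = [2:1,1]
  P={1,2}:  v_{1} + v_{2} = 2·v_{4}  ⟹  sig = [2:2]
  P={2,5}:  v_{2} + v_{5} = 2·v_{6}  ⟹  sig = [2:2]
  P={3,4}:  v_{3} + v_{4} = 2·v_{1}  ⟹  sig = [2:2]
  P={4,7}:  v_{4} + v_{7} = 2·v_{6}  ⟹  sig = [2:2]
  P={2,7}:  v_{2} + v_{7} = 3·v_{6}  ⟹  sig = [2:3]

so the primitive-relation signature multiset is
{ [2:] ×3,  [2:1] ×11,  [2:1,1],  [2:2] ×4,  [2:3] }


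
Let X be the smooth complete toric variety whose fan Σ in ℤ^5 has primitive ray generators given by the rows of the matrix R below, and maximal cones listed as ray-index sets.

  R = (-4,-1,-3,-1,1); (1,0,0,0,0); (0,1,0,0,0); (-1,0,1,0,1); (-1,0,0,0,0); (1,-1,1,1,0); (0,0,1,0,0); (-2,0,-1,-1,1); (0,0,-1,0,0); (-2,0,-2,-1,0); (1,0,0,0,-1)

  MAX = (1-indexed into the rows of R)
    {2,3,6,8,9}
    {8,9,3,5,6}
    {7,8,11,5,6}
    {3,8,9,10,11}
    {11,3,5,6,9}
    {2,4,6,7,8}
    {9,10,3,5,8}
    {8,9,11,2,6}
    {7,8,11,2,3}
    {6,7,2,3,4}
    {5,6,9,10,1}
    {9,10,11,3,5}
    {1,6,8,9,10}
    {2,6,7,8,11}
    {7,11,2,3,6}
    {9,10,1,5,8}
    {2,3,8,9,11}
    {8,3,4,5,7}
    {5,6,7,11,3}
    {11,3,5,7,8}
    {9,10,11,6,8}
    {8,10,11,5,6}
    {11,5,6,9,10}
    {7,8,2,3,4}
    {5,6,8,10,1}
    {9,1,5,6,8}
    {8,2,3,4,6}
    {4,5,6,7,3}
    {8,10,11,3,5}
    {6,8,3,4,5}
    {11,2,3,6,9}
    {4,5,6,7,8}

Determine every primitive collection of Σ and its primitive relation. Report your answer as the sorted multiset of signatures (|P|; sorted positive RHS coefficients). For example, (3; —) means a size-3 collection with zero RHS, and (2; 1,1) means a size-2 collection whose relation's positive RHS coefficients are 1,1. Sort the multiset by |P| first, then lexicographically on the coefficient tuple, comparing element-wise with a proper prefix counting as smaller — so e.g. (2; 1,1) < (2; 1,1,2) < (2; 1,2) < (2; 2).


Minimal non-faces — 17 found among 11 rays, 32 max cones:

  P={2,5}:  v_{2} + v_{5} = 0  ⇒ sig = (2; —)
  P={7,9}:  v_{7} + v_{9} = 0  ⇒ sig = (2; —)
  P={4,11}:  v_{4} + v_{11} = v_{7}  ⇒ sig = (2; 1)
  P={4,10}:  v_{4} + v_{10} = v_{5} + v_{8}  ⇒ sig = (2; 1,1)
  P={2,10}:  v_{2} + v_{10} = v_{8} + v_{9} + v_{11}  ⇒ sig = (2; 1,1,1)
  P={4,9}:  v_{4} + v_{9} = v_{3} + v_{6} + v_{8}  ⇒ sig = (2; 1,1,1)
  P={7,10}:  v_{7} + v_{10} = v_{5} + v_{8} + v_{11}  ⇒ sig = (2; 1,1,1)
  P={1,2}:  v_{1} + v_{2} = v_{6} + v_{8} + v_{9} + v_{10}  ⇒ sig = (2; 1,1,1,1)
  P={1,7}:  v_{1} + v_{7} = v_{5} + v_{6} + v_{8} + v_{10}  ⇒ sig = (2; 1,1,1,1)
  P={1,4}:  v_{1} + v_{4} = 2·v_{5} + v_{6} + 2·v_{8} + v_{9}  ⇒ sig = (2; 1,1,2,2)
  P={1,11}:  v_{1} + v_{11} = v_{6} + 2·v_{10}  ⇒ sig = (2; 1,2)
  P={1,3}:  v_{1} + v_{3} = 2·v_{5} + v_{8} + 2·v_{9}  ⇒ sig = (2; 1,2,2)
  P={3,6,10}:  v_{3} + v_{6} + v_{10} = v_{5} + v_{9}  ⇒ sig = (3; 1,1)
  P={3,6,8,11}:  v_{3} + v_{6} + v_{8} + v_{11} = 0  ⇒ sig = (4; —)
  P={3,6,7,8}:  v_{3} + v_{6} + v_{7} + v_{8} = v_{4}  ⇒ sig = (4; 1)
  P={5,8,9,11}:  v_{5} + v_{8} + v_{9} + v_{11} = v_{10}  ⇒ sig = (4; 1)
  P={5,6,8,9,10}:  v_{5} + v_{6} + v_{8} + v_{9} + v_{10} = v_{1}  ⇒ sig = (5; 1)

Hence PRS(X_Σ) =
    (2; —)
    (2; —)
    (2; 1)
    (2; 1,1)
    (2; 1,1,1)
    (2; 1,1,1)
    (2; 1,1,1)
    (2; 1,1,1,1)
    (2; 1,1,1,1)
    (2; 1,1,2,2)
    (2; 1,2)
    (2; 1,2,2)
    (3; 1,1)
    (4; —)
    (4; 1)
    (4; 1)
    (5; 1)


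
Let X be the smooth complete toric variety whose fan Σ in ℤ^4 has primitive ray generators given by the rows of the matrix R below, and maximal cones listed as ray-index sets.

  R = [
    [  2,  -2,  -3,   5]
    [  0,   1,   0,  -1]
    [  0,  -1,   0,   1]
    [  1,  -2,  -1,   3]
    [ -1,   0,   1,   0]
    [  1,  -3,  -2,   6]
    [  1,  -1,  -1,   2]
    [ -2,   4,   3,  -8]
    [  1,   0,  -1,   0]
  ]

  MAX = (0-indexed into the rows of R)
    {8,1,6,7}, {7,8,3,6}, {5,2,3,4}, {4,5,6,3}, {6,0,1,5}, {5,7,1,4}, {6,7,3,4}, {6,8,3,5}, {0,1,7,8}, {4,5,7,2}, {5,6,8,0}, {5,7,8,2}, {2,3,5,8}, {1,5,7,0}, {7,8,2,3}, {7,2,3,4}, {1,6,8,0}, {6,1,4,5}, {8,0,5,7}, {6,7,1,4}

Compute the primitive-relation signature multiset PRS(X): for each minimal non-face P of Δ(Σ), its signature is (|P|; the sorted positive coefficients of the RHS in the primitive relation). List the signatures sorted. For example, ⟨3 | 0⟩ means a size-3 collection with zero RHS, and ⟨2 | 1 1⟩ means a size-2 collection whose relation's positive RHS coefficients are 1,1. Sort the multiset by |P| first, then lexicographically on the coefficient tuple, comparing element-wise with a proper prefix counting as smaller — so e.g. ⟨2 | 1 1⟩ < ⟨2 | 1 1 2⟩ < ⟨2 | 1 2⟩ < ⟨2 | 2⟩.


|primitive collections| = 11. Relations:

  • {1,2}:  v_{1} + v_{2} = 0  ⇒ sig = ⟨2 | 0⟩
  • {4,8}:  v_{4} + v_{8} = 0  ⇒ sig = ⟨2 | 0⟩
  • {1,3}:  v_{1} + v_{3} = v_{6}  ⇒ sig = ⟨2 | 1⟩
  • {2,6}:  v_{2} + v_{6} = v_{3}  ⇒ sig = ⟨2 | 1⟩
  • {0,2}:  v_{0} + v_{2} = v_{5} + v_{8}  ⇒ sig = ⟨2 | 1 1⟩
  • {0,4}:  v_{0} + v_{4} = v_{1} + v_{5}  ⇒ sig = ⟨2 | 1 1⟩
  • {0,3}:  v_{0} + v_{3} = v_{5} + v_{6} + v_{8}  ⇒ sig = ⟨2 | 1 1 1⟩
  • {5,6,7}:  v_{5} + v_{6} + v_{7} = 0  ⇒ sig = ⟨3 | 0⟩
  • {1,5,8}:  v_{1} + v_{5} + v_{8} = v_{0}  ⇒ sig = ⟨3 | 1⟩
  • {3,5,7}:  v_{3} + v_{5} + v_{7} = v_{2}  ⇒ sig = ⟨3 | 1⟩
  • {0,6,7}:  v_{0} + v_{6} + v_{7} = v_{1} + v_{8}  ⇒ sig = ⟨3 | 1 1⟩

Hence PRS(X_Σ) =
    |P|=2: 7 collections, coeffs (), (), (1), (1), (1,1), (1,1), (1,1,1)
    |P|=3: 4 collections, coeffs (), (1), (1), (1,1)


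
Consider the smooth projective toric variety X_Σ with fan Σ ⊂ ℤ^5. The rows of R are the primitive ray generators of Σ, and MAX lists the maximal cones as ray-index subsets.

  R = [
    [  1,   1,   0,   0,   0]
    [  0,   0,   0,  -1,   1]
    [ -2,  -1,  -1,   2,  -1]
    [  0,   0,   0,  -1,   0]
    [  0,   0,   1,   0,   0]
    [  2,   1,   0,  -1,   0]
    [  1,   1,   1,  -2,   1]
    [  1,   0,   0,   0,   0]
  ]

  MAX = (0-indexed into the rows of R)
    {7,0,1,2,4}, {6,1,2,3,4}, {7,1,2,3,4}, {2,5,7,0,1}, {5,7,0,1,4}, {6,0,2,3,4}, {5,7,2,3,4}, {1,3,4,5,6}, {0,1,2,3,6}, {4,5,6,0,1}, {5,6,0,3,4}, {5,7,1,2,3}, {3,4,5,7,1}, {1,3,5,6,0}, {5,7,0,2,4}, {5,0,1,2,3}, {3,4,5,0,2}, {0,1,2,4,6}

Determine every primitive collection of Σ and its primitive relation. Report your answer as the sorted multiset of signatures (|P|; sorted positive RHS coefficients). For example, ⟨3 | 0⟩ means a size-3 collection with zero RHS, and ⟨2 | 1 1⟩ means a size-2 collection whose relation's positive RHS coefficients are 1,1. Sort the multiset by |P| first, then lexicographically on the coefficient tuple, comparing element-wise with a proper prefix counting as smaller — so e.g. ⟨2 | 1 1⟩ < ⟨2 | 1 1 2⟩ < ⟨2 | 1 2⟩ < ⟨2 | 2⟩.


Δ(Σ) — 8 vertices, 5 min non-faces:

  {6,7}:  v_{6} + v_{7} = v_{1} + v_{4} + v_{5}  →  sig = ⟨2 | 1 1 1⟩
  {0,3,7}:  v_{0} + v_{3} + v_{7} = v_{5}  →  sig = ⟨3 | 1⟩
  {2,5,6}:  v_{2} + v_{5} + v_{6} = v_{0} + v_{3}  →  sig = ⟨3 | 1 1⟩
  {1,2,4,5}:  v_{1} + v_{2} + v_{4} + v_{5} = 0  →  sig = ⟨4 | 0⟩
  {0,1,3,4}:  v_{0} + v_{1} + v_{3} + v_{4} = v_{6}  →  sig = ⟨4 | 1⟩

so the primitive-relation signature multiset is
    |P|=2: 1 collection, coeffs (1,1,1)
    |P|=3: 2 collections, coeffs (1), (1,1)
    |P|=4: 2 collections, coeffs (), (1)


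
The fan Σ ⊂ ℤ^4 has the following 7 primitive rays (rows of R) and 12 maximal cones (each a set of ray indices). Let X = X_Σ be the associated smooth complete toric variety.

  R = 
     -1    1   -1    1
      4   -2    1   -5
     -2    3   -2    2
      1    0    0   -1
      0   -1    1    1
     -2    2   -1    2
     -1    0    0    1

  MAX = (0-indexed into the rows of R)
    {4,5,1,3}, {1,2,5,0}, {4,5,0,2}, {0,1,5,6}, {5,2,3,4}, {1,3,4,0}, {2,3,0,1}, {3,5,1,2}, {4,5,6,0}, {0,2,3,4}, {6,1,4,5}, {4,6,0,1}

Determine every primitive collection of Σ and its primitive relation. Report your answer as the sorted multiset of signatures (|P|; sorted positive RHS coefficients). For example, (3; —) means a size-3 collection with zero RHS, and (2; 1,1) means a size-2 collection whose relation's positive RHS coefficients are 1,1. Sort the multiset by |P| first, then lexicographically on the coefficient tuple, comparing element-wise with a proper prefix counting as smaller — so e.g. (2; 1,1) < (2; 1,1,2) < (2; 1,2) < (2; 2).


|primitive collections| = 5. Relations:

  P = {3,6}:  v_{3} + v_{6} = 0  ⟹  sig = (2; —)
  P = {2,6}:  v_{2} + v_{6} = v_{0} + v_{5}  ⟹  sig = (2; 1,1)
  P = {0,3,5}:  v_{0} + v_{3} + v_{5} = v_{2}  ⟹  sig = (3; 1)
  P = {1,2,4}:  v_{1} + v_{2} + v_{4} = 2·v_{3}  ⟹  sig = (3; 2)
  P = {0,1,4,5}:  v_{0} + v_{1} + v_{4} + v_{5} = v_{3}  ⟹  sig = (4; 1)

so the primitive-relation signature multiset is
    |P|=2: 2 collections, coeffs (), (1,1)
    |P|=3: 2 collections, coeffs (1), (2)
    |P|=4: 1 collection, coeffs (1)


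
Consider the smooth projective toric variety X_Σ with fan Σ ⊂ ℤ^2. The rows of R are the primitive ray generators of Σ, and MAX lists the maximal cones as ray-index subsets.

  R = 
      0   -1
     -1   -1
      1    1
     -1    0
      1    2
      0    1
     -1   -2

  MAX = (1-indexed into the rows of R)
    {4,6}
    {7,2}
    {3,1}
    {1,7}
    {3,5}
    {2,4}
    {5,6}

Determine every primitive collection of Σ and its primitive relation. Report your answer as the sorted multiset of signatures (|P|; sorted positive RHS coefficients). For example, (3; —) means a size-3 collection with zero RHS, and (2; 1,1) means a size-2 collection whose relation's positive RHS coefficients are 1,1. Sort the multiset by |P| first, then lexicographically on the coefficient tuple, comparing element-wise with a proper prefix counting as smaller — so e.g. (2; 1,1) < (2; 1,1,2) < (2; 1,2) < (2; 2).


Minimal non-faces — 14 found among 7 rays, 7 max cones:

  P = {1,6}:  v_{1} + v_{6} = 0  ⟹  sig = (2; —)
  P = {2,3}:  v_{2} + v_{3} = 0  ⟹  sig = (2; —)
  P = {5,7}:  v_{5} + v_{7} = 0  ⟹  sig = (2; —)
  P = {1,2}:  v_{1} + v_{2} = v_{7}  ⟹  sig = (2; 1)
  P = {1,4}:  v_{1} + v_{4} = v_{2}  ⟹  sig = (2; 1)
  P = {1,5}:  v_{1} + v_{5} = v_{3}  ⟹  sig = (2; 1)
  P = {2,5}:  v_{2} + v_{5} = v_{6}  ⟹  sig = (2; 1)
  P = {2,6}:  v_{2} + v_{6} = v_{4}  ⟹  sig = (2; 1)
  P = {3,4}:  v_{3} + v_{4} = v_{6}  ⟹  sig = (2; 1)
  P = {3,6}:  v_{3} + v_{6} = v_{5}  ⟹  sig = (2; 1)
  P = {3,7}:  v_{3} + v_{7} = v_{1}  ⟹  sig = (2; 1)
  P = {6,7}:  v_{6} + v_{7} = v_{2}  ⟹  sig = (2; 1)
  P = {4,5}:  v_{4} + v_{5} = 2·v_{6}  ⟹  sig = (2; 2)
  P = {4,7}:  v_{4} + v_{7} = 2·v_{2}  ⟹  sig = (2; 2)

Sorted signature multiset PRS(X):
    |P|=2: 14 collections, coeffs (), (), (), (1), (1), (1), (1), (1), (1), (1), (1), (1), (2), (2)


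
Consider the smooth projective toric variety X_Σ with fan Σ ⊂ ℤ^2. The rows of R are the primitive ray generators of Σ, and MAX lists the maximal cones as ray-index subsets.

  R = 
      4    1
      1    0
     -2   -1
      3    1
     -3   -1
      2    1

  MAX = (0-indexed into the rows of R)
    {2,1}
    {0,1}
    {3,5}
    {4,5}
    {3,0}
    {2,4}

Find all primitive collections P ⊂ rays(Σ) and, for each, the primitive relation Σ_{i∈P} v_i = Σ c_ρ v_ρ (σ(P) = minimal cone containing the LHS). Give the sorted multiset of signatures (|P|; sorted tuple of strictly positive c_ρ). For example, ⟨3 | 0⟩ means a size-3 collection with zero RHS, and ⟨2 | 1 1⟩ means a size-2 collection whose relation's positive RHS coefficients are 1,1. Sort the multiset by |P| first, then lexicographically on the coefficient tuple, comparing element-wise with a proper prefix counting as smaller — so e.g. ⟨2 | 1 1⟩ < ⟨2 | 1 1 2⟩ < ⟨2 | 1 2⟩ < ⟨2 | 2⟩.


Δ(Σ) — 6 vertices, 9 min non-faces:

  {2,5}:  v_{2} + v_{5} = 0  ⇒ sig = ⟨2 | 0⟩
  {3,4}:  v_{3} + v_{4} = 0  ⇒ sig = ⟨2 | 0⟩
  {0,4}:  v_{0} + v_{4} = v_{1}  ⇒ sig = ⟨2 | 1⟩
  {1,3}:  v_{1} + v_{3} = v_{0}  ⇒ sig = ⟨2 | 1⟩
  {1,4}:  v_{1} + v_{4} = v_{2}  ⇒ sig = ⟨2 | 1⟩
  {1,5}:  v_{1} + v_{5} = v_{3}  ⇒ sig = ⟨2 | 1⟩
  {2,3}:  v_{2} + v_{3} = v_{1}  ⇒ sig = ⟨2 | 1⟩
  {0,2}:  v_{0} + v_{2} = 2·v_{1}  ⇒ sig = ⟨2 | 2⟩
  {0,5}:  v_{0} + v_{5} = 2·v_{3}  ⇒ sig = ⟨2 | 2⟩

so the primitive-relation signature multiset is
    ⟨2 | 0⟩
    ⟨2 | 0⟩
    ⟨2 | 1⟩
    ⟨2 | 1⟩
    ⟨2 | 1⟩
    ⟨2 | 1⟩
    ⟨2 | 1⟩
    ⟨2 | 2⟩
    ⟨2 | 2⟩


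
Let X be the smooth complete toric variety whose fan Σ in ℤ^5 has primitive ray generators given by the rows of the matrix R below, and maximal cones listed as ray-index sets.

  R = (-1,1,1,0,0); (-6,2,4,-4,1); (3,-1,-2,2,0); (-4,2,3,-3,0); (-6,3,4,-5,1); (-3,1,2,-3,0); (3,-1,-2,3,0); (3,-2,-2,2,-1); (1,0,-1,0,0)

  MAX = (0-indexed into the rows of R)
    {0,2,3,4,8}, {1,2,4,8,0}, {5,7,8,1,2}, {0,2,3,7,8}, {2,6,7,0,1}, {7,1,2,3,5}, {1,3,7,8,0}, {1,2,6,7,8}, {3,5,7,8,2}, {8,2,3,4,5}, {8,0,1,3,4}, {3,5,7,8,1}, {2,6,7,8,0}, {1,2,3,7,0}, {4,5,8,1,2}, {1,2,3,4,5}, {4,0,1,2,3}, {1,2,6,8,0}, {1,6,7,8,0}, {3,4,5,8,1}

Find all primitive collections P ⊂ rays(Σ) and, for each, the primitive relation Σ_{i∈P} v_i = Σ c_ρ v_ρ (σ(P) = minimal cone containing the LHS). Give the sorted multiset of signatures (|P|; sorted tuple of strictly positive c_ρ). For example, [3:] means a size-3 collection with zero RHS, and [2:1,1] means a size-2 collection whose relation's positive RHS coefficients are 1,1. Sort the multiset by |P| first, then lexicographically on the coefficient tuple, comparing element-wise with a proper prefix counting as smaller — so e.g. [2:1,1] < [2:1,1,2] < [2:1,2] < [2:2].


|primitive collections| = 7. Relations:

  P={5,6}:  v_{5} + v_{6} = 0  ⇒ sig = [2:]
  P={0,5}:  v_{0} + v_{5} = v_{3}  ⇒ sig = [2:1]
  P={3,6}:  v_{3} + v_{6} = v_{0}  ⇒ sig = [2:1]
  P={4,7}:  v_{4} + v_{7} = v_{5}  ⇒ sig = [2:1]
  P={4,6}:  v_{4} + v_{6} = v_{0} + v_{1} + v_{2} + v_{8}  ⇒ sig = [2:1,1,1,1]
  P={1,2,3,8}:  v_{1} + v_{2} + v_{3} + v_{8} = v_{4}  ⇒ sig = [4:1]
  P={0,1,2,7,8}:  v_{0} + v_{1} + v_{2} + v_{7} + v_{8} = 0  ⇒ sig = [5:]

Signatures (|P|; sorted positive RHS coefficients), sorted:
    [2:]
    [2:1]
    [2:1]
    [2:1]
    [2:1,1,1,1]
    [4:1]
    [5:]


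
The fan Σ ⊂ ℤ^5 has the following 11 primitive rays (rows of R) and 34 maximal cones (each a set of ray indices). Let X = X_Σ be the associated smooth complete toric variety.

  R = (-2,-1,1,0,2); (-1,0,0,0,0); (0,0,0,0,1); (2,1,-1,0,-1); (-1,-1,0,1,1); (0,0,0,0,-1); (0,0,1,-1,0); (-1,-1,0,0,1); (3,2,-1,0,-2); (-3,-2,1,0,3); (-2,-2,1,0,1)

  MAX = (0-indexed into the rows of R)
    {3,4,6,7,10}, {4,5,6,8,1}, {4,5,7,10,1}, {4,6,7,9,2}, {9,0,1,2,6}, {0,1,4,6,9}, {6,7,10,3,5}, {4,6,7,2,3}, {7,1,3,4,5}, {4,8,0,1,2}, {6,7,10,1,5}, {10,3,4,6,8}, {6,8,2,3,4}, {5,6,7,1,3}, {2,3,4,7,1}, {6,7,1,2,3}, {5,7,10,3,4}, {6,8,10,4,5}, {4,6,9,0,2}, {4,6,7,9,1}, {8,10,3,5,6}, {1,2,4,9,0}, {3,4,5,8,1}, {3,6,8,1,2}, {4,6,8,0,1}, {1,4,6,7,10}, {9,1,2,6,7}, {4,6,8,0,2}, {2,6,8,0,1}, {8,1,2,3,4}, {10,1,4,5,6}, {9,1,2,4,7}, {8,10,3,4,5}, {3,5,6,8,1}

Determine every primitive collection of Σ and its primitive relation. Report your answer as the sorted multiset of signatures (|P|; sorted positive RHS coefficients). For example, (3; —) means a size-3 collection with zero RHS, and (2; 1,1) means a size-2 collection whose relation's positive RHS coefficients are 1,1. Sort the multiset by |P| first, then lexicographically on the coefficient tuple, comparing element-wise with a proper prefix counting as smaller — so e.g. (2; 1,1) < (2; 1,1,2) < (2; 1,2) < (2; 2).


Σ has 17 primitive collections:

  {2,5}:  v_{2} + v_{5} = 0  so sig = (2; —)
  {0,3}:  v_{0} + v_{3} = v_{2}  so sig = (2; 1)
  {0,7}:  v_{0} + v_{7} = v_{9}  so sig = (2; 1)
  {7,8}:  v_{7} + v_{8} = v_{3}  so sig = (2; 1)
  {8,9}:  v_{8} + v_{9} = v_{2}  so sig = (2; 1)
  {3,9}:  v_{3} + v_{9} = v_{2} + v_{7}  so sig = (2; 1,1)
  {0,5}:  v_{0} + v_{5} = v_{1} + v_{4} + v_{6}  so sig = (2; 1,1,1)
  {2,10}:  v_{2} + v_{10} = v_{4} + v_{6} + v_{7}  so sig = (2; 1,1,1)
  {5,9}:  v_{5} + v_{9} = v_{1} + v_{4} + v_{6} + v_{7}  so sig = (2; 1,1,1,1)
  {0,10}:  v_{0} + v_{10} = v_{1} + 2·v_{4} + 2·v_{6} + v_{7}  so sig = (2; 1,1,2,2)
  {9,10}:  v_{9} + v_{10} = v_{1} + 2·v_{4} + 2·v_{6} + 2·v_{7}  so sig = (2; 1,2,2,2)
  {1,8,10}:  v_{1} + v_{8} + v_{10} = v_{5}  so sig = (3; 1)
  {1,3,10}:  v_{1} + v_{3} + v_{10} = v_{5} + v_{7}  so sig = (3; 1,1)
  {1,3,4,6}:  v_{1} + v_{3} + v_{4} + v_{6} = 0  so sig = (4; —)
  {1,2,4,6}:  v_{1} + v_{2} + v_{4} + v_{6} = v_{0}  so sig = (4; 1)
  {4,5,6,7}:  v_{4} + v_{5} + v_{6} + v_{7} = v_{10}  so sig = (4; 1)
  {3,4,5,6}:  v_{3} + v_{4} + v_{5} + v_{6} = v_{8} + v_{10}  so sig = (4; 1,1)

so the primitive-relation signature multiset is
{ (2; —),  (2; 1) ×4,  (2; 1,1),  (2; 1,1,1) ×2,  (2; 1,1,1,1),  (2; 1,1,2,2),  (2; 1,2,2,2),  (3; 1),  (3; 1,1),  (4; —),  (4; 1) ×2,  (4; 1,1) }
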